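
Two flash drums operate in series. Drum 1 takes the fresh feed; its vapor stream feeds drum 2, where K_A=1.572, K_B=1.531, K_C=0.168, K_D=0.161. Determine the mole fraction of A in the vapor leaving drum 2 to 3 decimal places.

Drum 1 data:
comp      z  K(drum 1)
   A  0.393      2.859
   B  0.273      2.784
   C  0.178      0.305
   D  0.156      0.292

y_A (drum 2) = 0.554

Drum 1:
Newton iteration, ψ₁⁰ = 0.35:
  ψ₁ = 0.350: g = 0.4321, g' = -1.116 → ψ₁ = 0.737
  ψ₁ = 0.737: g = 0.0339, g' = -1.107 → ψ₁ = 0.768
  ψ₁ = 0.768: g = -0.0007, g' = -1.156 → ψ₁ = 0.767
Converged at ψ₁ = 0.767.
Drum-1 compositions:
  A: x = 0.162, y = 0.463
  B: x = 0.115, y = 0.321
  C: x = 0.381, y = 0.116
  D: x = 0.341, y = 0.100
Drum-2 feed = drum-1 vapor: z₂ = (0.4631, 0.3209, 0.1163, 0.0997).
Drum 2:
Material balance + equilibrium reduce to Σ zᵢ(Kᵢ−1)/(1+ψ₂(Kᵢ−1)) = 0.
g(0) = ΣzᵢKᵢ − 1 = 0.255 and g(1) = 1 − Σzᵢ/Kᵢ = -0.816, so a root lies in (0, 1).
Iterate (Newton) starting at ψ₂ = 0.31:
  ψ₂ = 0.310: g = 0.1279, g' = -0.450 → ψ₂ = 0.594
  ψ₂ = 0.594: g = -0.0307, g' = -0.730 → ψ₂ = 0.552
  ψ₂ = 0.552: g = -0.0015, g' = -0.660 → ψ₂ = 0.549
Converged at ψ₂ = 0.549.
  A: x = 0.352, y = 0.554
  B: x = 0.248, y = 0.380
  C: x = 0.214, y = 0.036
  D: x = 0.185, y = 0.030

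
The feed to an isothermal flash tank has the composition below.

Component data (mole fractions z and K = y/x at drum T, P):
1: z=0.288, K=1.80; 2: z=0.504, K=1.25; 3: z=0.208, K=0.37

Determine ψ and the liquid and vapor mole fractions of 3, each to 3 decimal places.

Let ψ = V/F and solve Σ zᵢ(Kᵢ−1)/(1+ψ(Kᵢ−1)) = 0.
Feasibility: ΣzᵢKᵢ = 1.225, Σzᵢ/Kᵢ = 1.125 — both > 1, two phases present.
Iterate (Newton) starting at ψ = 0.5:
  ψ = 0.500: g = 0.0853, g' = -0.295 → ψ = 0.789
  ψ = 0.789: g = -0.0141, g' = -0.418 → ψ = 0.755
  ψ = 0.755: g = -0.0004, g' = -0.394 → ψ = 0.754
Converged at ψ = 0.754.
Compositions from xᵢ = zᵢ/(1+ψ(Kᵢ−1)), yᵢ = Kᵢxᵢ:
  1: x = 0.180, y = 0.323
  2: x = 0.424, y = 0.530
  3: x = 0.396, y = 0.147

ψ = 0.754, x_3 = 0.396, y_3 = 0.147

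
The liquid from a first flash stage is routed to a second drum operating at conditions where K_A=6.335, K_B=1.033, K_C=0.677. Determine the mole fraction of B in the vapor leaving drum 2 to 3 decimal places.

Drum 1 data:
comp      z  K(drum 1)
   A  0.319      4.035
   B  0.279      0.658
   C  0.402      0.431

y_B (drum 2) = 0.333

Drum 1:
Newton iteration, ψ₁⁰ = 0.5:
  ψ₁ = 0.500: g = -0.0502, g' = -0.765 → ψ₁ = 0.434
  ψ₁ = 0.434: g = 0.0017, g' = -0.821 → ψ₁ = 0.436
Converged at ψ₁ = 0.436.
Drum-1 compositions:
  A: x = 0.137, y = 0.554
  B: x = 0.328, y = 0.216
  C: x = 0.535, y = 0.231
Drum-2 feed = drum-1 liquid: z₂ = (0.1372, 0.3280, 0.5348).
Drum 2:
Let ψ₂ = V/F and solve Σ zᵢ(Kᵢ−1)/(1+ψ₂(Kᵢ−1)) = 0.
g(0) = ΣzᵢKᵢ − 1 = 0.570 and g(1) = 1 − Σzᵢ/Kᵢ = -0.129, so a root lies in (0, 1).
Newton iteration, ψ₂⁰ = 0.5:
  ψ₂ = 0.500: g = 0.0042, g' = -0.370 → ψ₂ = 0.511
  ψ₂ = 0.511: g = 0.0001, g' = -0.361 → ψ₂ = 0.512
Converged at ψ₂ = 0.512.
  A: x = 0.037, y = 0.233
  B: x = 0.323, y = 0.333
  C: x = 0.641, y = 0.434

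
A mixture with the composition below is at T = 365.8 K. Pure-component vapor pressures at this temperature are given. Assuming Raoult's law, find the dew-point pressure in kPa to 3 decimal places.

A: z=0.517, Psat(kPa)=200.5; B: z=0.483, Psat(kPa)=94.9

Pdew = 130.410 kPa

At the dew point ψ → 1, so Σzᵢ/Kᵢ = 1 with Kᵢ = Pᵢˢᵃᵗ/P ⇒ 1/P = Σzᵢ/Pᵢˢᵃᵗ.
1/P = 0.517/200.5 + 0.483/94.9 = 0.007668 ⇒ P = 130.410 kPa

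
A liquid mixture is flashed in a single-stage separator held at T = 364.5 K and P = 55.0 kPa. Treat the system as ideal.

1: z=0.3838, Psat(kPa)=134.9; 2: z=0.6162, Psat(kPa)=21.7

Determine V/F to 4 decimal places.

V/F = 0.2097

Raoult's law: Kᵢ = Pᵢˢᵃᵗ/P = Pᵢˢᵃᵗ/55.0.
  K_1 = 134.9/55.0 = 2.452727, K_2 = 21.7/55.0 = 0.394545
Rachford–Rice: g(V/F) = Σ zᵢ(Kᵢ−1)/(1+V/F(Kᵢ−1)) = 0.
Check two-phase: ΣzᵢKᵢ = 1.1845 > 1 and Σzᵢ/Kᵢ = 1.7183 > 1, so g(0) = 0.1845 > 0 and g(1) = -0.7183 < 0.
Binary case is linear: z₁(K₁−1)(1+V/F(K₂−1)) + z₂(K₂−1)(1+V/F(K₁−1)) = 0
⇒ V/F = [z₁(K₁−1)+z₂(K₂−1)] / [−(K₁−1)(K₂−1)] = 0.18448/0.87956 = 0.2097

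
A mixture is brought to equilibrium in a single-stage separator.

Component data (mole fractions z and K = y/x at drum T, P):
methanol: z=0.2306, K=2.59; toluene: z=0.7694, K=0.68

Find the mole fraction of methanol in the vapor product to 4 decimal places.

Binary case is linear: z₁(K₁−1)(1+ψ(K₂−1)) + z₂(K₂−1)(1+ψ(K₁−1)) = 0
⇒ ψ = [z₁(K₁−1)+z₂(K₂−1)] / [−(K₁−1)(K₂−1)] = 0.12045/0.50880 = 0.2367
Compositions from xᵢ = zᵢ/(1+ψ(Kᵢ−1)), yᵢ = Kᵢxᵢ:
  methanol: x = 0.1675, y = 0.4339
  toluene: x = 0.8325, y = 0.5661

y_methanol = 0.4339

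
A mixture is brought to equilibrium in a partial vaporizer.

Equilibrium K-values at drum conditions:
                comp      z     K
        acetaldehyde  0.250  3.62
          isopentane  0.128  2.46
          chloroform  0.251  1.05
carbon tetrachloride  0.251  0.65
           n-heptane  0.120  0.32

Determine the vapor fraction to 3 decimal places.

ψ = 0.816

Let ψ = V/F and solve Σ zᵢ(Kᵢ−1)/(1+ψ(Kᵢ−1)) = 0.
Check two-phase: ΣzᵢKᵢ = 1.685 > 1 and Σzᵢ/Kᵢ = 1.121 > 1, so g(0) = 0.685 > 0 and g(1) = -0.121 < 0.
Newton–Raphson from ψ = 0.5:
  ψ = 0.500: g = 0.1737, g' = -0.586 → ψ = 0.796
  ψ = 0.796: g = 0.0109, g' = -0.562 → ψ = 0.816
Converged at ψ = 0.816.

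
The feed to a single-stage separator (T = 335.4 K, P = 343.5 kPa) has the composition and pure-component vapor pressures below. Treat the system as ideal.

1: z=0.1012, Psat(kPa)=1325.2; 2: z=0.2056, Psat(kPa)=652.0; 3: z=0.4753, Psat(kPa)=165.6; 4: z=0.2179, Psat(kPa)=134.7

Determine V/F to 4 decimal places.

V/F = 0.0929

Raoult's law: Kᵢ = Pᵢˢᵃᵗ/P = Pᵢˢᵃᵗ/343.5.
  K_1 = 1325.2/343.5 = 3.857933, K_2 = 652.0/343.5 = 1.898108, K_3 = 165.6/343.5 = 0.482096, K_4 = 134.7/343.5 = 0.392140
Material balance + equilibrium reduce to Σ zᵢ(Kᵢ−1)/(1+V/F(Kᵢ−1)) = 0.
Feasibility: ΣzᵢKᵢ = 1.0953, Σzᵢ/Kᵢ = 1.6761 — both > 1, two phases present.
Newton iteration, V/F⁰ = 0.5:
  V/F = 0.5000: g = -0.27596, g' = -0.6174 → V/F = 0.0530
  V/F = 0.0530: g = 0.03744, g' = -0.9952 → V/F = 0.0906
  V/F = 0.0906: g = 0.00200, g' = -0.8938 → V/F = 0.0929
Converged at V/F = 0.0929.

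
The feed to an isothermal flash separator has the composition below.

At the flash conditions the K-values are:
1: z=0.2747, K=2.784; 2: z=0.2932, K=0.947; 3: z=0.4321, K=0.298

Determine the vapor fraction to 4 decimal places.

Rachford–Rice: g(ψ) = Σ zᵢ(Kᵢ−1)/(1+ψ(Kᵢ−1)) = 0.
Feasibility: ΣzᵢKᵢ = 1.1712, Σzᵢ/Kᵢ = 1.8583 — both > 1, two phases present.
Iterate (Newton) starting at ψ = 0.35:
  ψ = 0.3500: g = -0.11628, g' = -0.7064 → ψ = 0.1854
  ψ = 0.1854: g = 0.00385, g' = -0.7760 → ψ = 0.1904
Converged at ψ = 0.1904.

ψ = 0.1904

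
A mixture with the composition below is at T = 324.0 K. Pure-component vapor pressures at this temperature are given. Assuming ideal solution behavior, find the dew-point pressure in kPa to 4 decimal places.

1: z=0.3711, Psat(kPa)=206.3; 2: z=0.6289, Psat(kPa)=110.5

Pdew = 133.5071 kPa

At the dew point ψ → 1, so Σzᵢ/Kᵢ = 1 with Kᵢ = Pᵢˢᵃᵗ/P ⇒ 1/P = Σzᵢ/Pᵢˢᵃᵗ.
1/P = 0.3711/206.3 + 0.6289/110.5 = 0.0074902 ⇒ P = 133.5071 kPa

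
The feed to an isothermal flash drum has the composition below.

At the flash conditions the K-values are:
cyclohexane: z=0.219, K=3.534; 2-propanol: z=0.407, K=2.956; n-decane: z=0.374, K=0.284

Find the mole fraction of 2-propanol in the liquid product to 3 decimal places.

x_2-propanol = 0.172

Rachford–Rice: g(V/F) = Σ zᵢ(Kᵢ−1)/(1+V/F(Kᵢ−1)) = 0.
Check two-phase: ΣzᵢKᵢ = 2.083 > 1 and Σzᵢ/Kᵢ = 1.517 > 1, so g(0) = 1.083 > 0 and g(1) = -0.517 < 0.
Newton iteration, V/F⁰ = 0.68:
  V/F = 0.680: g = 0.0236, g' = -1.205 → V/F = 0.700
  V/F = 0.700: g = -0.0002, g' = -1.230 → V/F = 0.699
Converged at V/F = 0.699.
Compositions from xᵢ = zᵢ/(1+V/F(Kᵢ−1)), yᵢ = Kᵢxᵢ:
  cyclohexane: x = 0.079, y = 0.279
  2-propanol: x = 0.172, y = 0.508
  n-decane: x = 0.749, y = 0.213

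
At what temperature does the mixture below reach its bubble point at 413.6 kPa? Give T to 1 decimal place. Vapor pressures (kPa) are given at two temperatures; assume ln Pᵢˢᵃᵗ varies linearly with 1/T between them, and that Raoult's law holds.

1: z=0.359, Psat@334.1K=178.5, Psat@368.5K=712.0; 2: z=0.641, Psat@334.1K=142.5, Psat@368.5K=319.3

T = 364.9 K

Bubble-point temperature: ΣzᵢPᵢˢᵃᵗ(T) = P. Interpolate ln Pᵢˢᵃᵗ = aᵢ + bᵢ/T.
  T = 334.1 K: ΣzᵢPᵢˢᵃᵗ = 155.42 kPa
  T = 368.5 K: ΣzᵢPᵢˢᵃᵗ = 460.28 kPa
  T = 351.3 K: ΣzᵢPᵢˢᵃᵗ = 271.85 kPa
  T = 359.9 K: ΣzᵢPᵢˢᵃᵗ = 355.13 kPa
  T = 364.2 K: ΣzᵢPᵢˢᵃᵗ = 404.70 kPa
  T = 366.4 K: ΣzᵢPᵢˢᵃᵗ = 432.34 kPa
Interpolating between 364.2 K and 366.4 K gives T ≈ 364.9 K.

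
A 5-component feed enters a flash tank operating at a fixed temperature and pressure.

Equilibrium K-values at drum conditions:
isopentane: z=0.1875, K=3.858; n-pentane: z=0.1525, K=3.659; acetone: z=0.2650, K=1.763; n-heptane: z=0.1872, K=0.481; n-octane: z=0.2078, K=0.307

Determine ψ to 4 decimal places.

Material balance + equilibrium reduce to Σ zᵢ(Kᵢ−1)/(1+ψ(Kᵢ−1)) = 0.
g(0) = ΣzᵢKᵢ − 1 = 0.9024 and g(1) = 1 − Σzᵢ/Kᵢ = -0.3067, so a root lies in (0, 1).
Iterate (Newton) starting at ψ = 0.61:
  ψ = 0.6100: g = 0.09634, g' = -0.8396 → ψ = 0.7247
  ψ = 0.7247: g = -0.00184, g' = -0.8845 → ψ = 0.7227
Converged at ψ = 0.7227.

ψ = 0.7227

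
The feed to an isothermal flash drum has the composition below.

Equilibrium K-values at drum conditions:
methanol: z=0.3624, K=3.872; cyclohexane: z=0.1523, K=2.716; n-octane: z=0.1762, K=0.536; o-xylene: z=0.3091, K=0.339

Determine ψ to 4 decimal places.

ψ = 0.6618

Let ψ = V/F and solve Σ zᵢ(Kᵢ−1)/(1+ψ(Kᵢ−1)) = 0.
Check two-phase: ΣzᵢKᵢ = 2.0161 > 1 and Σzᵢ/Kᵢ = 1.3902 > 1, so g(0) = 1.0161 > 0 and g(1) = -0.3902 < 0.
Iterate (Newton) starting at ψ = 0.65:
  ψ = 0.6500: g = 0.01131, g' = -0.9569 → ψ = 0.6618
Converged at ψ = 0.6618.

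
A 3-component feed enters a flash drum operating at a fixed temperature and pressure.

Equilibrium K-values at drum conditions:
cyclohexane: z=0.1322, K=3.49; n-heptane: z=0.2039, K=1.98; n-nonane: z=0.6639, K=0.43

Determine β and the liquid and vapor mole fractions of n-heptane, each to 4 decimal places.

β = 0.1501, x_n-heptane = 0.1778, y_n-heptane = 0.3520

Rachford–Rice: g(β) = Σ zᵢ(Kᵢ−1)/(1+β(Kᵢ−1)) = 0.
g(0) = ΣzᵢKᵢ − 1 = 0.1506 and g(1) = 1 − Σzᵢ/Kᵢ = -0.6848, so a root lies in (0, 1).
Iterate (Newton) starting at β = 0.38:
  β = 0.3800: g = -0.16831, g' = -0.6718 → β = 0.1295
  β = 0.1295: g = 0.01767, g' = -0.8744 → β = 0.1497
  β = 0.1497: g = 0.00034, g' = -0.8417 → β = 0.1501
Converged at β = 0.1501.
Compositions from xᵢ = zᵢ/(1+β(Kᵢ−1)), yᵢ = Kᵢxᵢ:
  cyclohexane: x = 0.0962, y = 0.3359
  n-heptane: x = 0.1778, y = 0.3520
  n-nonane: x = 0.7260, y = 0.3122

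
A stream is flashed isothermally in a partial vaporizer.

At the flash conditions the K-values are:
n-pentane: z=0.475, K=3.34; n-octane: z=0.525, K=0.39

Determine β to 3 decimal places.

β = 0.554

Binary case is linear: z₁(K₁−1)(1+β(K₂−1)) + z₂(K₂−1)(1+β(K₁−1)) = 0
⇒ β = [z₁(K₁−1)+z₂(K₂−1)] / [−(K₁−1)(K₂−1)] = 0.7913/1.4274 = 0.554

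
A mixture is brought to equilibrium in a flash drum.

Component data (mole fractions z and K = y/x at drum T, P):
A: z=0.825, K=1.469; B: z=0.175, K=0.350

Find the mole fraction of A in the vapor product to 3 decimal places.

Binary case is linear: z₁(K₁−1)(1+ψ(K₂−1)) + z₂(K₂−1)(1+ψ(K₁−1)) = 0
⇒ ψ = [z₁(K₁−1)+z₂(K₂−1)] / [−(K₁−1)(K₂−1)] = 0.2732/0.3049 = 0.896
Compositions from xᵢ = zᵢ/(1+ψ(Kᵢ−1)), yᵢ = Kᵢxᵢ:
  A: x = 0.581, y = 0.853
  B: x = 0.419, y = 0.147

y_A = 0.853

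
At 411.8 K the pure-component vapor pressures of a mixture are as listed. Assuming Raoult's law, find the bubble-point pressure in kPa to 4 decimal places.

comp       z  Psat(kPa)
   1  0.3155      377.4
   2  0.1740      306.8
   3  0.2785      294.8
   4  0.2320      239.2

Pbub = 310.0491 kPa

At the bubble point ψ → 0, so ΣzᵢKᵢ = 1 with Kᵢ = Pᵢˢᵃᵗ/P ⇒ P = ΣzᵢPᵢˢᵃᵗ.
P = 0.3155·377.4 + 0.1740·306.8 + 0.2785·294.8 + 0.2320·239.2 = 310.0491 kPa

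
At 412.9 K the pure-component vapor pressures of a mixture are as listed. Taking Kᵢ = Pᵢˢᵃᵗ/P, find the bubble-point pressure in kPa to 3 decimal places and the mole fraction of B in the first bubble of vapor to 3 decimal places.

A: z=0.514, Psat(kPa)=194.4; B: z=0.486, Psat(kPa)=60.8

Pbub = 129.470 kPa, y_B = 0.228

At the bubble point ψ → 0, so ΣzᵢKᵢ = 1 with Kᵢ = Pᵢˢᵃᵗ/P ⇒ P = ΣzᵢPᵢˢᵃᵗ.
P = 0.514·194.4 + 0.486·60.8 = 129.470 kPa
yᵢ = zᵢPᵢˢᵃᵗ/P ⇒ y_B = 0.486·60.8/129.470 = 0.228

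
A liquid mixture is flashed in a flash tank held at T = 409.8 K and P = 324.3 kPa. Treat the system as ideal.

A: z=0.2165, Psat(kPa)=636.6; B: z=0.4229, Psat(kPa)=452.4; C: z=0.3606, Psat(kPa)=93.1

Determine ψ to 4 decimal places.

ψ = 0.2658

Raoult's law: Kᵢ = Pᵢˢᵃᵗ/P = Pᵢˢᵃᵗ/324.3.
  K_A = 636.6/324.3 = 1.962997, K_B = 452.4/324.3 = 1.395005, K_C = 93.1/324.3 = 0.287080
Let ψ = V/F and solve Σ zᵢ(Kᵢ−1)/(1+ψ(Kᵢ−1)) = 0.
Feasibility: ΣzᵢKᵢ = 1.1185, Σzᵢ/Kᵢ = 1.6695 — both > 1, two phases present.
Newton–Raphson from ψ = 0.5:
  ψ = 0.5000: g = -0.11925, g' = -0.5800 → ψ = 0.2944
  ψ = 0.2944: g = -0.01329, g' = -0.4684 → ψ = 0.2660
  ψ = 0.2660: g = -0.00012, g' = -0.4604 → ψ = 0.2658
Converged at ψ = 0.2658.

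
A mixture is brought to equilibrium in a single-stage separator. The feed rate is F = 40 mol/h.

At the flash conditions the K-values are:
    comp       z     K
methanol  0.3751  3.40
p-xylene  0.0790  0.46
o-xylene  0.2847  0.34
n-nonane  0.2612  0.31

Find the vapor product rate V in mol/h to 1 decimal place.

V = 12.4 mol/h

Rachford–Rice: g(V/F) = Σ zᵢ(Kᵢ−1)/(1+V/F(Kᵢ−1)) = 0.
Feasibility: ΣzᵢKᵢ = 1.4894, Σzᵢ/Kᵢ = 1.9620 — both > 1, two phases present.
Newton–Raphson from V/F = 0.5:
  V/F = 0.5000: g = -0.20485, g' = -1.0558 → V/F = 0.3060
  V/F = 0.3060: g = 0.00406, g' = -1.1459 → V/F = 0.3095
Converged at V/F = 0.3095.
Then V = V/F·F = 0.3095·40 = 12.4 mol/h and L = F − V = 27.6 mol/h.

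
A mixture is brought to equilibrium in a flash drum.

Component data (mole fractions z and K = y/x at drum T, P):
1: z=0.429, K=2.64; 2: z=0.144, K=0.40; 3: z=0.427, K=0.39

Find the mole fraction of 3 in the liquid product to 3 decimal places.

x_3 = 0.546

Rachford–Rice: g(β) = Σ zᵢ(Kᵢ−1)/(1+β(Kᵢ−1)) = 0.
g(0) = ΣzᵢKᵢ − 1 = 0.357 and g(1) = 1 − Σzᵢ/Kᵢ = -0.617, so a root lies in (0, 1).
Newton iteration, β⁰ = 0.5:
  β = 0.500: g = -0.1116, g' = -0.783 → β = 0.357
  β = 0.357: g = 0.0005, g' = -0.802 → β = 0.358
Converged at β = 0.358.
Compositions from xᵢ = zᵢ/(1+β(Kᵢ−1)), yᵢ = Kᵢxᵢ:
  1: x = 0.270, y = 0.714
  2: x = 0.183, y = 0.073
  3: x = 0.546, y = 0.213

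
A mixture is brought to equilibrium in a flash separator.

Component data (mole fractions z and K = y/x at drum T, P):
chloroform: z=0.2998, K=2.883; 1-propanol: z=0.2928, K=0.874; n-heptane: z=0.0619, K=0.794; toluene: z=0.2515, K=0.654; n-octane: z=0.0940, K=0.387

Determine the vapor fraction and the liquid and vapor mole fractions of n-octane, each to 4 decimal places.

ψ = 0.6256, x_n-octane = 0.1525, y_n-octane = 0.0590

Let ψ = V/F and solve Σ zᵢ(Kᵢ−1)/(1+ψ(Kᵢ−1)) = 0.
Feasibility: ΣzᵢKᵢ = 1.3702, Σzᵢ/Kᵢ = 1.1444 — both > 1, two phases present.
Iterate (Newton) starting at ψ = 0.51:
  ψ = 0.5100: g = 0.04480, g' = -0.4044 → ψ = 0.6208
  ψ = 0.6208: g = 0.00178, g' = -0.3758 → ψ = 0.6255
Converged at ψ = 0.6256.
Compositions from xᵢ = zᵢ/(1+ψ(Kᵢ−1)), yᵢ = Kᵢxᵢ:
  chloroform: x = 0.1377, y = 0.3969
  1-propanol: x = 0.3179, y = 0.2778
  n-heptane: x = 0.0711, y = 0.0564
  toluene: x = 0.3210, y = 0.2099
  n-octane: x = 0.1525, y = 0.0590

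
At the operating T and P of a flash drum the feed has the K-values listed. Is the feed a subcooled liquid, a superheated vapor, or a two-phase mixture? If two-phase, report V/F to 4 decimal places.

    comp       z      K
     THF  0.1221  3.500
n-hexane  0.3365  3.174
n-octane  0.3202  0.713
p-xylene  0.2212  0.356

ΣzᵢKᵢ = 1.8025; Σzᵢ/Kᵢ = 1.2113.
Both exceed 1, so a two-phase solution exists.
Rachford–Rice: g(ψ) = Σ zᵢ(Kᵢ−1)/(1+ψ(Kᵢ−1)) = 0.
Newton–Raphson from ψ = 0.46:
  ψ = 0.4600: g = 0.19945, g' = -0.7829 → ψ = 0.7148
  ψ = 0.7148: g = 0.01641, g' = -0.6988 → ψ = 0.7382
Converged at ψ = 0.7382.

two-phase, V/F = 0.7382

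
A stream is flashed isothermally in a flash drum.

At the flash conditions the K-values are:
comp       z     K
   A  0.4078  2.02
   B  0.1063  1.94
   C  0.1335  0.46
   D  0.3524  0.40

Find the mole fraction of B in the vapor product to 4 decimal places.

y_B = 0.1503

Newton–Raphson from β = 0.59:
  β = 0.5900: g = -0.10915, g' = -0.5921 → β = 0.4056
  β = 0.4056: g = -0.00521, g' = -0.5469 → β = 0.3961
Converged at β = 0.3961.
Compositions from xᵢ = zᵢ/(1+β(Kᵢ−1)), yᵢ = Kᵢxᵢ:
  A: x = 0.2904, y = 0.5867
  B: x = 0.0775, y = 0.1503
  C: x = 0.1698, y = 0.0781
  D: x = 0.4623, y = 0.1849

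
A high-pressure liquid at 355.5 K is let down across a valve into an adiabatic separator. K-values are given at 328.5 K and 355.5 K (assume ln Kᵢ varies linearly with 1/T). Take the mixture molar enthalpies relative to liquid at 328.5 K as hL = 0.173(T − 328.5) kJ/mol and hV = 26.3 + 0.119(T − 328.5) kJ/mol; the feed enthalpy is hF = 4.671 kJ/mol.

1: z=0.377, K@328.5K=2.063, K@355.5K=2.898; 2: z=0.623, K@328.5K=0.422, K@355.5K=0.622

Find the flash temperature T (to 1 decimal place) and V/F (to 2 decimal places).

T = 332.4 K, V/F = 0.15

Adiabatic flash: solve Rachford–Rice at each trial T, then check hF = ψ·hV(T) + (1−ψ)·hL(T).
  T = 328.5 K: K = (2.063, 0.422), RR gives ψ = 0.066, H_out = 1.740 kJ/mol
  T = 355.5 K: K = (2.898, 0.622), RR gives ψ = 0.669, H_out = 21.293 kJ/mol
  T = 342.0 K: K = (2.462, 0.516), RR gives ψ = 0.353, H_out = 11.365 kJ/mol
  T = 335.2 K: K = (2.256, 0.467), RR gives ψ = 0.212, H_out = 6.652 kJ/mol
  T = 331.9 K: K = (2.160, 0.445), RR gives ψ = 0.142, H_out = 4.289 kJ/mol
  T = 333.5 K: K = (2.206, 0.456), RR gives ψ = 0.176, H_out = 5.445 kJ/mol
Linear interpolation between T = 331.9 (H_out = 4.289) and T = 333.5 (H_out = 5.445) on hF = 4.671 gives T ≈ 332.4 K, at which ψ = 0.15.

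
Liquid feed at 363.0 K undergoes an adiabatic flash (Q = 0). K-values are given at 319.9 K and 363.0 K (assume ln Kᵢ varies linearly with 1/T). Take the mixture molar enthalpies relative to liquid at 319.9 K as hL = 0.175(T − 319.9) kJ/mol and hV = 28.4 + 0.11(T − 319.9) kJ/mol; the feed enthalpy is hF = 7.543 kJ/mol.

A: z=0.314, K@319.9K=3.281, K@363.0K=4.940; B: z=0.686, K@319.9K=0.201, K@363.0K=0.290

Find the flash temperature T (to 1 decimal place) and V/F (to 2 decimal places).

T = 336.2 K, V/F = 0.17

Adiabatic flash: solve Rachford–Rice at each trial T, then check hF = ψ·hV(T) + (1−ψ)·hL(T).
  T = 319.9 K: K = (3.281, 0.201), RR gives ψ = 0.092, H_out = 2.620 kJ/mol
  T = 363.0 K: K = (4.940, 0.290), RR gives ψ = 0.268, H_out = 14.407 kJ/mol
  T = 341.4 K: K = (4.076, 0.244), RR gives ψ = 0.192, H_out = 8.959 kJ/mol
  T = 330.6 K: K = (3.668, 0.222), RR gives ψ = 0.147, H_out = 5.933 kJ/mol
  T = 336.0 K: K = (3.870, 0.233), RR gives ψ = 0.170, H_out = 7.479 kJ/mol
  T = 338.7 K: K = (3.973, 0.239), RR gives ψ = 0.182, H_out = 8.226 kJ/mol
  T = 337.4 K: K = (3.923, 0.236), RR gives ψ = 0.176, H_out = 7.868 kJ/mol
Linear interpolation between T = 336.0 (H_out = 7.479) and T = 337.4 (H_out = 7.868) on hF = 7.543 gives T ≈ 336.2 K, at which ψ = 0.17.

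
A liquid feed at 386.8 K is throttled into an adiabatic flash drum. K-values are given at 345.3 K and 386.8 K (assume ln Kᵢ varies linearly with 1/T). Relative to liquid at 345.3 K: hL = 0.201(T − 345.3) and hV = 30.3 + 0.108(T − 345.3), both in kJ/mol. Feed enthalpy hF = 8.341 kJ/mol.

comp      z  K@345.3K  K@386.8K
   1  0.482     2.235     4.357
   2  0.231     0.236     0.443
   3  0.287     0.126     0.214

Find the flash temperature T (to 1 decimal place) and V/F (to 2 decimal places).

Adiabatic flash: solve Rachford–Rice at each trial T, then check hF = ψ·hV(T) + (1−ψ)·hL(T).
  T = 345.3 K: K = (2.235, 0.236, 0.126), RR gives ψ = 0.164, H_out = 4.983 kJ/mol
  T = 386.8 K: K = (4.357, 0.443, 0.214), RR gives ψ = 0.539, H_out = 22.606 kJ/mol
  T = 366.1 K: K = (3.183, 0.329, 0.167), RR gives ψ = 0.393, H_out = 15.337 kJ/mol
  T = 355.7 K: K = (2.681, 0.280, 0.146), RR gives ψ = 0.297, H_out = 10.810 kJ/mol
  T = 350.5 K: K = (2.451, 0.257, 0.136), RR gives ψ = 0.237, H_out = 8.119 kJ/mol
  T = 353.1 K: K = (2.564, 0.269, 0.141), RR gives ψ = 0.269, H_out = 9.511 kJ/mol
  T = 351.8 K: K = (2.507, 0.263, 0.138), RR gives ψ = 0.253, H_out = 8.828 kJ/mol
Linear interpolation between T = 350.5 (H_out = 8.119) and T = 351.8 (H_out = 8.828) on hF = 8.341 gives T ≈ 350.9 K, at which ψ = 0.24.

T = 350.9 K, V/F = 0.24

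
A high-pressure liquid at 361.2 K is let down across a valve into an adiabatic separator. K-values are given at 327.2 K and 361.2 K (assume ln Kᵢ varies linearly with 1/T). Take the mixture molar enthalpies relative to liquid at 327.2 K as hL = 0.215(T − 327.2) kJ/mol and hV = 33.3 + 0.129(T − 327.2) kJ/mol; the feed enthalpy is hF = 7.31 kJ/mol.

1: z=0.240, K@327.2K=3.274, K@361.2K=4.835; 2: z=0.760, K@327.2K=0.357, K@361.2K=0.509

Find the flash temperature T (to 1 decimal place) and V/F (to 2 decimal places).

T = 340.2 K, V/F = 0.14

Adiabatic flash: solve Rachford–Rice at each trial T, then check hF = ψ·hV(T) + (1−ψ)·hL(T).
  T = 327.2 K: K = (3.274, 0.357), RR gives ψ = 0.039, H_out = 1.300 kJ/mol
  T = 361.2 K: K = (4.835, 0.509), RR gives ψ = 0.291, H_out = 16.138 kJ/mol
  T = 344.2 K: K = (4.017, 0.430), RR gives ψ = 0.169, H_out = 9.041 kJ/mol
  T = 335.7 K: K = (3.636, 0.393), RR gives ψ = 0.107, H_out = 5.309 kJ/mol
  T = 339.9 K: K = (3.822, 0.411), RR gives ψ = 0.138, H_out = 7.180 kJ/mol
  T = 342.0 K: K = (3.917, 0.420), RR gives ψ = 0.153, H_out = 8.095 kJ/mol
Linear interpolation between T = 339.9 (H_out = 7.180) and T = 342.0 (H_out = 8.095) on hF = 7.31 gives T ≈ 340.2 K, at which ψ = 0.14.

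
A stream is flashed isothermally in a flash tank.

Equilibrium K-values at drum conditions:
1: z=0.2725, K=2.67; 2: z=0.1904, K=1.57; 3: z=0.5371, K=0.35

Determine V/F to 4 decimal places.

V/F = 0.2489

Iterate (Newton) starting at V/F = 0.51:
  V/F = 0.5100: g = -0.19239, g' = -0.7666 → V/F = 0.2590
  V/F = 0.2590: g = -0.00756, g' = -0.7454 → V/F = 0.2489
Converged at V/F = 0.2489.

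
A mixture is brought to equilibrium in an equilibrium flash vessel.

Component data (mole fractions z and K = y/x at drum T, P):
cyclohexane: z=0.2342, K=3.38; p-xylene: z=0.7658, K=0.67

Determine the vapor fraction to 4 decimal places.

Binary case is linear: z₁(K₁−1)(1+ψ(K₂−1)) + z₂(K₂−1)(1+ψ(K₁−1)) = 0
⇒ ψ = [z₁(K₁−1)+z₂(K₂−1)] / [−(K₁−1)(K₂−1)] = 0.30468/0.78540 = 0.3879

ψ = 0.3879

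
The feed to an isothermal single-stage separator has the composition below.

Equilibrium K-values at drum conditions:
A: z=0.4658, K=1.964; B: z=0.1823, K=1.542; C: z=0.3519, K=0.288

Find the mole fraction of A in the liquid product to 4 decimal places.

Rachford–Rice: g(V/F) = Σ zᵢ(Kᵢ−1)/(1+V/F(Kᵢ−1)) = 0.
g(0) = ΣzᵢKᵢ − 1 = 0.2973 and g(1) = 1 − Σzᵢ/Kᵢ = -0.5773, so a root lies in (0, 1).
Newton iteration, V/F⁰ = 0.5:
  V/F = 0.5000: g = -0.00833, g' = -0.6604 → V/F = 0.4874
  V/F = 0.4874: g = -0.00005, g' = -0.6523 → V/F = 0.4873
Converged at V/F = 0.4873.
Compositions from xᵢ = zᵢ/(1+V/F(Kᵢ−1)), yᵢ = Kᵢxᵢ:
  A: x = 0.3169, y = 0.6224
  B: x = 0.1442, y = 0.2224
  C: x = 0.5389, y = 0.1552

x_A = 0.3169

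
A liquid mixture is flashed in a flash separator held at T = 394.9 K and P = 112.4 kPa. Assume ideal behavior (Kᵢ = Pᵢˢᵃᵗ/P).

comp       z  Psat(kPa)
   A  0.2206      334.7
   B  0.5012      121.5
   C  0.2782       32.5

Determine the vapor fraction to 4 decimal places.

Raoult's law: Kᵢ = Pᵢˢᵃᵗ/P = Pᵢˢᵃᵗ/112.4.
  K_A = 334.7/112.4 = 2.977758, K_B = 121.5/112.4 = 1.080961, K_C = 32.5/112.4 = 0.289146
Iterate (Newton) starting at ψ = 0.5:
  ψ = 0.5000: g = -0.04844, g' = -0.5595 → ψ = 0.4134
  ψ = 0.4134: g = -0.00077, g' = -0.5462 → ψ = 0.4120
Converged at ψ = 0.4120.

ψ = 0.4120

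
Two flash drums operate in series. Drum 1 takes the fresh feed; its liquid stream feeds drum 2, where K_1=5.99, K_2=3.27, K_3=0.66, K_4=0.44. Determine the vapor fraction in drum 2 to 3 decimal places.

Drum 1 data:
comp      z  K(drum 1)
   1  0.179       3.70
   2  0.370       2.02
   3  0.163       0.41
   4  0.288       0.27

V/F (drum 2) = 0.413

Drum 1:
Let ψ₁ = V/F and solve Σ zᵢ(Kᵢ−1)/(1+ψ₁(Kᵢ−1)) = 0.
Check two-phase: ΣzᵢKᵢ = 1.554 > 1 and Σzᵢ/Kᵢ = 1.696 > 1, so g(0) = 0.554 > 0 and g(1) = -0.696 < 0.
Newton iteration, ψ₁⁰ = 0.5:
  ψ₁ = 0.500: g = -0.0119, g' = -0.900 → ψ₁ = 0.487
Converged at ψ₁ = 0.487.
Drum-1 compositions:
  1: x = 0.077, y = 0.286
  2: x = 0.247, y = 0.499
  3: x = 0.229, y = 0.094
  4: x = 0.447, y = 0.121
Drum-2 feed = drum-1 liquid: z₂ = (0.0773, 0.2472, 0.2287, 0.4467).
Drum 2:
Rachford–Rice: g(ψ₂) = Σ zᵢ(Kᵢ−1)/(1+ψ₂(Kᵢ−1)) = 0.
Feasibility: ΣzᵢKᵢ = 1.619, Σzᵢ/Kᵢ = 1.450 — both > 1, two phases present.
Iterate (Newton) starting at ψ₂ = 0.5:
  ψ₂ = 0.500: g = -0.0678, g' = -0.746 → ψ₂ = 0.409
  ψ₂ = 0.409: g = 0.0031, g' = -0.822 → ψ₂ = 0.413
Converged at ψ₂ = 0.413.
  1: x = 0.025, y = 0.151
  2: x = 0.128, y = 0.417
  3: x = 0.266, y = 0.176
  4: x = 0.581, y = 0.256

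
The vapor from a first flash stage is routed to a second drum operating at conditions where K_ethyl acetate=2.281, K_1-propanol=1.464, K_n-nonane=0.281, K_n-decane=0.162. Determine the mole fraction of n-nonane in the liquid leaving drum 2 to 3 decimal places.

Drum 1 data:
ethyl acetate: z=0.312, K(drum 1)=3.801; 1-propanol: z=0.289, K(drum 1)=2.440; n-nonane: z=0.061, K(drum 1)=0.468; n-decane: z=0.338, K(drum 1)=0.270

x_n-nonane (drum 2) = 0.087

Drum 1:
Let ψ₁ = V/F and solve Σ zᵢ(Kᵢ−1)/(1+ψ₁(Kᵢ−1)) = 0.
Check two-phase: ΣzᵢKᵢ = 2.011 > 1 and Σzᵢ/Kᵢ = 1.583 > 1, so g(0) = 1.011 > 0 and g(1) = -0.583 < 0.
Iterate (Newton) starting at ψ₁ = 0.47:
  ψ₁ = 0.470: g = 0.2066, g' = -1.117 → ψ₁ = 0.655
Converged at ψ₁ = 0.655.
Drum-1 compositions:
  ethyl acetate: x = 0.110, y = 0.418
  1-propanol: x = 0.149, y = 0.363
  n-nonane: x = 0.094, y = 0.044
  n-decane: x = 0.648, y = 0.175
Drum-2 feed = drum-1 vapor: z₂ = (0.4184, 0.3629, 0.0438, 0.1748).
Drum 2:
Let ψ₂ = V/F and solve Σ zᵢ(Kᵢ−1)/(1+ψ₂(Kᵢ−1)) = 0.
g(0) = ΣzᵢKᵢ − 1 = 0.526 and g(1) = 1 − Σzᵢ/Kᵢ = -0.667, so a root lies in (0, 1).
Newton iteration, ψ₂⁰ = 0.5:
  ψ₂ = 0.500: g = 0.1621, g' = -0.726 → ψ₂ = 0.723
  ψ₂ = 0.723: g = -0.0334, g' = -1.119 → ψ₂ = 0.694
  ψ₂ = 0.694: g = -0.0014, g' = -1.027 → ψ₂ = 0.692
Converged at ψ₂ = 0.692.
  ethyl acetate: x = 0.222, y = 0.506
  1-propanol: x = 0.275, y = 0.402
  n-nonane: x = 0.087, y = 0.025
  n-decane: x = 0.416, y = 0.067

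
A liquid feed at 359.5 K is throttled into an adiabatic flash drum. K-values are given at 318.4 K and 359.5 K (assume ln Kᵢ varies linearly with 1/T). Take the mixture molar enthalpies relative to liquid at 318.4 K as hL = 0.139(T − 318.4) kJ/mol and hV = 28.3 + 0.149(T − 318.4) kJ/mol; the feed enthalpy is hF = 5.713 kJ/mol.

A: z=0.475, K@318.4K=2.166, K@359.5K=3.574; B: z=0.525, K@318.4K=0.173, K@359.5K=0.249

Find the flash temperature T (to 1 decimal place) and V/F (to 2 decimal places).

Adiabatic flash: solve Rachford–Rice at each trial T, then check hF = ψ·hV(T) + (1−ψ)·hL(T).
  T = 318.4 K: K = (2.166, 0.173), RR gives ψ = 0.124, H_out = 3.512 kJ/mol
  T = 359.5 K: K = (3.574, 0.249), RR gives ψ = 0.429, H_out = 18.016 kJ/mol
  T = 338.9 K: K = (2.823, 0.210), RR gives ψ = 0.313, H_out = 11.775 kJ/mol
  T = 328.6 K: K = (2.481, 0.191), RR gives ψ = 0.233, H_out = 8.029 kJ/mol
  T = 323.5 K: K = (2.321, 0.182), RR gives ψ = 0.183, H_out = 5.902 kJ/mol
  T = 320.9 K: K = (2.241, 0.177), RR gives ψ = 0.154, H_out = 4.721 kJ/mol
  T = 322.2 K: K = (2.281, 0.180), RR gives ψ = 0.169, H_out = 5.321 kJ/mol
Linear interpolation between T = 322.2 (H_out = 5.321) and T = 323.5 (H_out = 5.902) on hF = 5.713 gives T ≈ 323.1 K, at which ψ = 0.18.

T = 323.1 K, V/F = 0.18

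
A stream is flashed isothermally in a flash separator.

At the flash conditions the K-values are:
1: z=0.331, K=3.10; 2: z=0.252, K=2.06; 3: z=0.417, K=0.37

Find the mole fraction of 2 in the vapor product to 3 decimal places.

y_2 = 0.306

Let ψ = V/F and solve Σ zᵢ(Kᵢ−1)/(1+ψ(Kᵢ−1)) = 0.
Check two-phase: ΣzᵢKᵢ = 1.700 > 1 and Σzᵢ/Kᵢ = 1.356 > 1, so g(0) = 0.700 > 0 and g(1) = -0.356 < 0.
Newton iteration, ψ⁰ = 0.43:
  ψ = 0.430: g = 0.1884, g' = -0.848 → ψ = 0.652
  ψ = 0.652: g = 0.0053, g' = -0.836 → ψ = 0.659
Converged at ψ = 0.659.
Compositions from xᵢ = zᵢ/(1+ψ(Kᵢ−1)), yᵢ = Kᵢxᵢ:
  1: x = 0.139, y = 0.431
  2: x = 0.148, y = 0.306
  3: x = 0.713, y = 0.264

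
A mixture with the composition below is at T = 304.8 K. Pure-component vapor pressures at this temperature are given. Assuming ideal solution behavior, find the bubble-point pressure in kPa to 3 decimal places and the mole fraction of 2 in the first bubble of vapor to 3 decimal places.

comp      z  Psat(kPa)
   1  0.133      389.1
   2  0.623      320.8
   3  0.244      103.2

At the bubble point ψ → 0, so ΣzᵢKᵢ = 1 with Kᵢ = Pᵢˢᵃᵗ/P ⇒ P = ΣzᵢPᵢˢᵃᵗ.
P = 0.133·389.1 + 0.623·320.8 + 0.244·103.2 = 276.790 kPa
yᵢ = zᵢPᵢˢᵃᵗ/P ⇒ y_2 = 0.623·320.8/276.790 = 0.722

Pbub = 276.790 kPa, y_2 = 0.722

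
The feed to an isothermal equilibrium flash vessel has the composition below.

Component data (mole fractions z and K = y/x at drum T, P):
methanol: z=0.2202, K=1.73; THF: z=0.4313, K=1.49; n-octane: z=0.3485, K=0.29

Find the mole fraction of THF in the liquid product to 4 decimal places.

x_THF = 0.3754

Material balance + equilibrium reduce to Σ zᵢ(Kᵢ−1)/(1+β(Kᵢ−1)) = 0.
g(0) = ΣzᵢKᵢ − 1 = 0.1246 and g(1) = 1 − Σzᵢ/Kᵢ = -0.6185, so a root lies in (0, 1).
Newton iteration, β⁰ = 0.5:
  β = 0.5000: g = -0.09611, g' = -0.5521 → β = 0.3259
  β = 0.3259: g = -0.00984, g' = -0.4510 → β = 0.3041
  β = 0.3041: g = -0.00009, g' = -0.4428 → β = 0.3039
Converged at β = 0.3039.
Compositions from xᵢ = zᵢ/(1+β(Kᵢ−1)), yᵢ = Kᵢxᵢ:
  methanol: x = 0.1802, y = 0.3118
  THF: x = 0.3754, y = 0.5593
  n-octane: x = 0.4444, y = 0.1289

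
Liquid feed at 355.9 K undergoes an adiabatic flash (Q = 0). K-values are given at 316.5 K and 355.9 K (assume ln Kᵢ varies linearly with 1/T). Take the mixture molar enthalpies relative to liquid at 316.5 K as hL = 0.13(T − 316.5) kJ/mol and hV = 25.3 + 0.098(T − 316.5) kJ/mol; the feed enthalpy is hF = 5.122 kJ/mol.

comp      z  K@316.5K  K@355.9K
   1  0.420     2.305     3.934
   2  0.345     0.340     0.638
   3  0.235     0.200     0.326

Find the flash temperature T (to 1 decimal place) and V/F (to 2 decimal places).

T = 319.6 K, V/F = 0.19

Adiabatic flash: solve Rachford–Rice at each trial T, then check hF = ψ·hV(T) + (1−ψ)·hL(T).
  T = 316.5 K: K = (2.305, 0.340, 0.200), RR gives ψ = 0.141, H_out = 3.566 kJ/mol
  T = 355.9 K: K = (3.934, 0.638, 0.326), RR gives ψ = 0.625, H_out = 20.140 kJ/mol
  T = 336.2 K: K = (3.059, 0.474, 0.259), RR gives ψ = 0.397, H_out = 12.354 kJ/mol
  T = 326.4 K: K = (2.669, 0.404, 0.229), RR gives ψ = 0.280, H_out = 8.272 kJ/mol
  T = 321.4 K: K = (2.481, 0.371, 0.214), RR gives ψ = 0.213, H_out = 6.001 kJ/mol
  T = 318.9 K: K = (2.390, 0.355, 0.207), RR gives ψ = 0.178, H_out = 4.790 kJ/mol
  T = 320.1 K: K = (2.434, 0.362, 0.210), RR gives ψ = 0.195, H_out = 5.379 kJ/mol
Linear interpolation between T = 318.9 (H_out = 4.790) and T = 320.1 (H_out = 5.379) on hF = 5.122 gives T ≈ 319.6 K, at which ψ = 0.19.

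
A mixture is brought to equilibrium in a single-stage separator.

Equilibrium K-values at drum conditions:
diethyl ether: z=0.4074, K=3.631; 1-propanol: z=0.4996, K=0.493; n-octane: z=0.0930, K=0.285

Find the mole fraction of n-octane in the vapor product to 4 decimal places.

y_n-octane = 0.0423

Iterate (Newton) starting at β = 0.5:
  β = 0.5000: g = 0.02010, g' = -0.8716 → β = 0.5231
  β = 0.5231: g = 0.00016, g' = -0.8586 → β = 0.5232
Converged at β = 0.5232.
Compositions from xᵢ = zᵢ/(1+β(Kᵢ−1)), yᵢ = Kᵢxᵢ:
  diethyl ether: x = 0.1714, y = 0.6224
  1-propanol: x = 0.6800, y = 0.3352
  n-octane: x = 0.1486, y = 0.0423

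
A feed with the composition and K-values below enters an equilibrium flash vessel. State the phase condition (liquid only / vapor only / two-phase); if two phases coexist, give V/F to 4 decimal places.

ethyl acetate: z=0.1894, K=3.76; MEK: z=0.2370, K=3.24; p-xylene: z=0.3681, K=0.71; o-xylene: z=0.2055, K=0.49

two-phase, V/F = 0.8752

ΣzᵢKᵢ = 1.8421; Σzᵢ/Kᵢ = 1.0614.
Both exceed 1, so a two-phase solution exists.
Let ψ = V/F and solve Σ zᵢ(Kᵢ−1)/(1+ψ(Kᵢ−1)) = 0.
Newton iteration, ψ⁰ = 0.6:
  ψ = 0.6000: g = 0.14305, g' = -0.5773 → ψ = 0.8478
  ψ = 0.8478: g = 0.01345, g' = -0.4912 → ψ = 0.8752
Converged at ψ = 0.8752.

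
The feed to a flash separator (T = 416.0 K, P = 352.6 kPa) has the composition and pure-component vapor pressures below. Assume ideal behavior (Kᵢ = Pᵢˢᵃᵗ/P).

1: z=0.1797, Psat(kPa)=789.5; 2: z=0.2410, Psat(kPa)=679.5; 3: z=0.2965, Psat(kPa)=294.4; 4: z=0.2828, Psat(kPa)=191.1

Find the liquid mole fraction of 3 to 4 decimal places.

Raoult's law: Kᵢ = Pᵢˢᵃᵗ/P = Pᵢˢᵃᵗ/352.6.
  K_1 = 789.5/352.6 = 2.239081, K_2 = 679.5/352.6 = 1.927113, K_3 = 294.4/352.6 = 0.834940, K_4 = 191.1/352.6 = 0.541974
Let ψ = V/F and solve Σ zᵢ(Kᵢ−1)/(1+ψ(Kᵢ−1)) = 0.
Feasibility: ΣzᵢKᵢ = 1.2676, Σzᵢ/Kᵢ = 1.0822 — both > 1, two phases present.
Iterate (Newton) starting at ψ = 0.5:
  ψ = 0.5000: g = 0.06880, g' = -0.3113 → ψ = 0.7210
  ψ = 0.7210: g = 0.00257, g' = -0.2940 → ψ = 0.7297
Converged at ψ = 0.7297.
Compositions from xᵢ = zᵢ/(1+ψ(Kᵢ−1)), yᵢ = Kᵢxᵢ:
  1: x = 0.0944, y = 0.2113
  2: x = 0.1437, y = 0.2770
  3: x = 0.3371, y = 0.2815
  4: x = 0.4248, y = 0.2302

x_3 = 0.3371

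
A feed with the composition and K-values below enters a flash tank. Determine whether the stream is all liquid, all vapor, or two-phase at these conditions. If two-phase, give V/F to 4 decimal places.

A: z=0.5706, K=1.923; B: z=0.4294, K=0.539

ΣzᵢKᵢ = 1.3287; Σzᵢ/Kᵢ = 1.0934.
Both exceed 1, so a two-phase solution exists.
Binary case is linear: z₁(K₁−1)(1+ψ(K₂−1)) + z₂(K₂−1)(1+ψ(K₁−1)) = 0
⇒ ψ = [z₁(K₁−1)+z₂(K₂−1)] / [−(K₁−1)(K₂−1)] = 0.32871/0.42550 = 0.7725

two-phase, V/F = 0.7725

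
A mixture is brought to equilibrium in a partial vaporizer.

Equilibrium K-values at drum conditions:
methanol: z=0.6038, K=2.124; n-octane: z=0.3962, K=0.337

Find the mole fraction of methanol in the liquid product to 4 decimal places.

x_methanol = 0.3710

Material balance + equilibrium reduce to Σ zᵢ(Kᵢ−1)/(1+ψ(Kᵢ−1)) = 0.
Feasibility: ΣzᵢKᵢ = 1.4160, Σzᵢ/Kᵢ = 1.4599 — both > 1, two phases present.
Binary case is linear: z₁(K₁−1)(1+ψ(K₂−1)) + z₂(K₂−1)(1+ψ(K₁−1)) = 0
⇒ ψ = [z₁(K₁−1)+z₂(K₂−1)] / [−(K₁−1)(K₂−1)] = 0.41599/0.74521 = 0.5582
Compositions from xᵢ = zᵢ/(1+ψ(Kᵢ−1)), yᵢ = Kᵢxᵢ:
  methanol: x = 0.3710, y = 0.7880
  n-octane: x = 0.6290, y = 0.2120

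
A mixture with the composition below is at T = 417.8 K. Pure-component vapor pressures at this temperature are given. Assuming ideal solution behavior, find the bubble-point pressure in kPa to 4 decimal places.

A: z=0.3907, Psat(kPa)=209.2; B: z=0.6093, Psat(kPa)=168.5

Pbub = 184.4015 kPa

At the bubble point ψ → 0, so ΣzᵢKᵢ = 1 with Kᵢ = Pᵢˢᵃᵗ/P ⇒ P = ΣzᵢPᵢˢᵃᵗ.
P = 0.3907·209.2 + 0.6093·168.5 = 184.4015 kPa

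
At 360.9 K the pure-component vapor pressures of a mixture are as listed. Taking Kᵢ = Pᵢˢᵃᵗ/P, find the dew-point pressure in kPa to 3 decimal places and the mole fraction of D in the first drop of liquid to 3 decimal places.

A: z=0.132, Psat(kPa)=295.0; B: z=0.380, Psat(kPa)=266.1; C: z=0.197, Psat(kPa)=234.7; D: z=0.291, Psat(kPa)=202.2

Pdew = 240.730 kPa, x_D = 0.346

At the dew point ψ → 1, so Σzᵢ/Kᵢ = 1 with Kᵢ = Pᵢˢᵃᵗ/P ⇒ 1/P = Σzᵢ/Pᵢˢᵃᵗ.
1/P = 0.132/295.0 + 0.380/266.1 + 0.197/234.7 + 0.291/202.2 = 0.004154 ⇒ P = 240.730 kPa
xᵢ = zᵢP/Pᵢˢᵃᵗ ⇒ x_D = 0.291·240.730/202.2 = 0.346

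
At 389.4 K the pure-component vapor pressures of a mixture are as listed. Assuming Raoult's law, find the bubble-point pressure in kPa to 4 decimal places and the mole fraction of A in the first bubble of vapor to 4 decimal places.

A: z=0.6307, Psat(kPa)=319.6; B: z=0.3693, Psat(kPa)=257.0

Pbub = 296.4818 kPa, y_A = 0.6799

At the bubble point ψ → 0, so ΣzᵢKᵢ = 1 with Kᵢ = Pᵢˢᵃᵗ/P ⇒ P = ΣzᵢPᵢˢᵃᵗ.
P = 0.6307·319.6 + 0.3693·257.0 = 296.4818 kPa
yᵢ = zᵢPᵢˢᵃᵗ/P ⇒ y_A = 0.6307·319.6/296.4818 = 0.6799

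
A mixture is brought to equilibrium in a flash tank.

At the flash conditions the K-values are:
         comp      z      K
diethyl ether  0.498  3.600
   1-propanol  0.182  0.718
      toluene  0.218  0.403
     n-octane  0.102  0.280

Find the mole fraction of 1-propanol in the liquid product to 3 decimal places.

x_1-propanol = 0.229

Newton–Raphson from V/F = 0.5:
  V/F = 0.500: g = 0.2029, g' = -0.943 → V/F = 0.715
  V/F = 0.715: g = 0.0100, g' = -0.896 → V/F = 0.726
Converged at V/F = 0.726.
Compositions from xᵢ = zᵢ/(1+V/F(Kᵢ−1)), yᵢ = Kᵢxᵢ:
  diethyl ether: x = 0.172, y = 0.621
  1-propanol: x = 0.229, y = 0.164
  toluene: x = 0.385, y = 0.155
  n-octane: x = 0.214, y = 0.060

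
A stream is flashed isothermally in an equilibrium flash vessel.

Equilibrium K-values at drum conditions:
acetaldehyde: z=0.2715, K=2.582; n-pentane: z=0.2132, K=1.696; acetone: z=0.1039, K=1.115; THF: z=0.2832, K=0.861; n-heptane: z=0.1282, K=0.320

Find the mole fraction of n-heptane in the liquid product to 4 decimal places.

x_n-heptane = 0.3405

Rachford–Rice: g(ψ) = Σ zᵢ(Kᵢ−1)/(1+ψ(Kᵢ−1)) = 0.
Feasibility: ΣzᵢKᵢ = 1.4633, Σzᵢ/Kᵢ = 1.0536 — both > 1, two phases present.
Iterate (Newton) starting at ψ = 0.5:
  ψ = 0.5000: g = 0.18681, g' = -0.4123 → ψ = 0.9531
  ψ = 0.9531: g = -0.02185, g' = -0.6324 → ψ = 0.9185
  ψ = 0.9185: g = -0.00093, g' = -0.5803 → ψ = 0.9169
Converged at ψ = 0.9169.
Compositions from xᵢ = zᵢ/(1+ψ(Kᵢ−1)), yᵢ = Kᵢxᵢ:
  acetaldehyde: x = 0.1108, y = 0.2861
  n-pentane: x = 0.1301, y = 0.2207
  acetone: x = 0.0940, y = 0.1048
  THF: x = 0.3246, y = 0.2795
  n-heptane: x = 0.3405, y = 0.1090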